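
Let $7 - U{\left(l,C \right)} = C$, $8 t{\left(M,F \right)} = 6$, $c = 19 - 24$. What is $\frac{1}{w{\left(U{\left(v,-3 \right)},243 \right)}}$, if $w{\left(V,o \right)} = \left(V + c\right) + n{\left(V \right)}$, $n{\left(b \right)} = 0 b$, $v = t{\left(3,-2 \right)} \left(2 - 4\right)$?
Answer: $\frac{1}{5} \approx 0.2$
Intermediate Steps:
$c = -5$
$t{\left(M,F \right)} = \frac{3}{4}$ ($t{\left(M,F \right)} = \frac{1}{8} \cdot 6 = \frac{3}{4}$)
$v = - \frac{3}{2}$ ($v = \frac{3 \left(2 - 4\right)}{4} = \frac{3}{4} \left(-2\right) = - \frac{3}{2} \approx -1.5$)
$U{\left(l,C \right)} = 7 - C$
$n{\left(b \right)} = 0$
$w{\left(V,o \right)} = -5 + V$ ($w{\left(V,o \right)} = \left(V - 5\right) + 0 = \left(-5 + V\right) + 0 = -5 + V$)
$\frac{1}{w{\left(U{\left(v,-3 \right)},243 \right)}} = \frac{1}{-5 + \left(7 - -3\right)} = \frac{1}{-5 + \left(7 + 3\right)} = \frac{1}{-5 + 10} = \frac{1}{5}$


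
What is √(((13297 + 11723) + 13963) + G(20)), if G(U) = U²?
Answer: √39383 ≈ 198.45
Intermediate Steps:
√(((13297 + 11723) + 13963) + G(20)) = √(((13297 + 11723) + 13963) + 20²) = √((25020 + 13963) + 400) = √(38983 + 400) = √39383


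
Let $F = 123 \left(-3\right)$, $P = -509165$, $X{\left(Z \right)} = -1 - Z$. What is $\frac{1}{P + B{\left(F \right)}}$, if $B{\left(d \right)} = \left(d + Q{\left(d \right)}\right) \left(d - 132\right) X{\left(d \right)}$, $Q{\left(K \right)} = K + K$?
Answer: $\frac{1}{203586211} \approx 4.9119 \cdot 10^{-9}$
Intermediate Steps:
$Q{\left(K \right)} = 2 K$
$F = -369$
$B{\left(d \right)} = 3 d \left(-1 - d\right) \left(-132 + d\right)$ ($B{\left(d \right)} = \left(d + 2 d\right) \left(d - 132\right) \left(-1 - d\right) = 3 d \left(-132 + d\right) \left(-1 - d\right) = 3 d \left(-1 - d\right) \left(-132 + d\right)$)
$\frac{1}{P + B{\left(F \right)}} = \frac{1}{-509165 - - 1107 \left(1 - 369\right) \left(-132 - 369\right)} = \frac{1}{-509165 - \left(-1107\right) \left(-368\right) \left(-501\right)} = \frac{1}{-509165 + 204095376} = \frac{1}{203586211}$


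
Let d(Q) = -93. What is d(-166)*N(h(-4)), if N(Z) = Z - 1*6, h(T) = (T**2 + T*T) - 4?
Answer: -2046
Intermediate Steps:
h(T) = -4 + 2*T**2 (h(T) = (T**2 + T**2) - 4 = 2*T**2 - 4 = -4 + 2*T**2)
N(Z) = -6 + Z (N(Z) = Z - 6 = -6 + Z)
d(-166)*N(h(-4)) = -93*(-6 + (-4 + 2*(-4)**2)) = -93*(-6 + (-4 + 2*16)) = -93*(-6 + (-4 + 32)) = -93*(-6 + 28) = -93*22 = -2046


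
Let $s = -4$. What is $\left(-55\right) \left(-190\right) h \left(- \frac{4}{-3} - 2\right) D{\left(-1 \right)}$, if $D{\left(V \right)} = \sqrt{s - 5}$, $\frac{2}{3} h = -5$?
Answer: $156750 i \approx 1.5675 \cdot 10^{5} i$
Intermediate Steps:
$h = - \frac{15}{2}$ ($h = \frac{3}{2} \left(-5\right) = - \frac{15}{2} \approx -7.5$)
$D{\left(V \right)} = 3 i$ ($D{\left(V \right)} = \sqrt{-4 - 5} = \sqrt{-9} = 3 i$)
$\left(-55\right) \left(-190\right) h \left(- \frac{4}{-3} - 2\right) D{\left(-1 \right)} = \left(-55\right) \left(-190\right) - \frac{15 \left(- \frac{4}{-3} - 2\right)}{2} \cdot 3 i = 10450 - \frac{15 \left(\left(-4\right) \left(- \frac{1}{3}\right) - 2\right)}{2} \cdot 3 i = 10450 - \frac{15 \left(\frac{4}{3} - 2\right)}{2} \cdot 3 i = 10450 \left(- \frac{15}{2}\right) \left(- \frac{2}{3}\right) 3 i = 10450 \cdot 5 \cdot 3 i = 10450 \cdot 15 i = 156750 i$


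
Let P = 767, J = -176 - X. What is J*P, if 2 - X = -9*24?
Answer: -302198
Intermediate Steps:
X = 218 (X = 2 - (-9)*24 = 2 - 1*(-216) = 2 + 216 = 218)
J = -394 (J = -176 - 1*218 = -176 - 218 = -394)
J*P = -394*767 = -302198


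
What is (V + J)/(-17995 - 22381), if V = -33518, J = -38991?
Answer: 72509/40376 ≈ 1.7958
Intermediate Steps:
(V + J)/(-17995 - 22381) = (-33518 - 38991)/(-17995 - 22381) = -72509/(-40376) = -72509*(-1/40376) = 72509/40376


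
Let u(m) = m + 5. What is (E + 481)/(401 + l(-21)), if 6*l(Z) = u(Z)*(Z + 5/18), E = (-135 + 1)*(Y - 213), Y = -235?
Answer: 1633851/12319 ≈ 132.63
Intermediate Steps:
u(m) = 5 + m
E = 60032 (E = (-135 + 1)*(-235 - 213) = -134*(-448) = 60032)
l(Z) = (5 + Z)*(5/18 + Z)/6 (l(Z) = ((5 + Z)*(Z + 5/18))/6 = ((5 + Z)*(5/18 + Z))/6 = (5 + Z)*(5/18 + Z)/6)
(E + 481)/(401 + l(-21)) = (60032 + 481)/(401 + (5 - 21)*(5 + 18*(-21))/108) = 60513/(401 + (1/108)*(-16)*(5 - 378)) = 60513/(401 + (1/108)*(-16)*(-373)) = 60513/(401 + 1492/27) = 60513/(12319/27) = 60513*(27/12319) = 1633851/12319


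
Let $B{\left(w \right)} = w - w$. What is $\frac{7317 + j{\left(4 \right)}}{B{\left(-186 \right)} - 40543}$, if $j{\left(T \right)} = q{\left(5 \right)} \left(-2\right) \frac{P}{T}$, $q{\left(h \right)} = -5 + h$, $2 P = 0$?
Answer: $- \frac{7317}{40543} \approx -0.18047$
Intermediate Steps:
$P = 0$ ($P = \frac{1}{2} \cdot 0 = 0$)
$B{\left(w \right)} = 0$
$j{\left(T \right)} = 0$ ($j{\left(T \right)} = \left(-5 + 5\right) \left(-2\right) \frac{0}{T} = 0 \left(-2\right) 0 = 0 \cdot 0 = 0$)
$\frac{7317 + j{\left(4 \right)}}{B{\left(-186 \right)} - 40543} = \frac{7317 + 0}{0 - 40543} = \frac{7317}{-40543} = 7317 \left(- \frac{1}{40543}\right) = - \frac{7317}{40543}$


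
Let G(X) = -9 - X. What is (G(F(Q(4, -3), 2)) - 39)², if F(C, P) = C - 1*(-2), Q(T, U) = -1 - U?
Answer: 2704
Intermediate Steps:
F(C, P) = 2 + C (F(C, P) = C + 2 = 2 + C)
(G(F(Q(4, -3), 2)) - 39)² = ((-9 - (2 + (-1 - 1*(-3)))) - 39)² = ((-9 - (2 + (-1 + 3))) - 39)² = ((-9 - (2 + 2)) - 39)² = ((-9 - 1*4) - 39)² = ((-9 - 4) - 39)² = (-13 - 39)² = (-52)² = 2704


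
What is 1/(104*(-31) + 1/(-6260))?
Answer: -6260/20182241 ≈ -0.00031017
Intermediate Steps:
1/(104*(-31) + 1/(-6260)) = 1/(-3224 - 1/6260) = 1/(-20182241/6260) = -6260/20182241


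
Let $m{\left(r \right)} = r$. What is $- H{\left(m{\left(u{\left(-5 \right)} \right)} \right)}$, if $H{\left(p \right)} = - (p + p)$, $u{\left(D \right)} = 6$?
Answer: $12$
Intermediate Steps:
$H{\left(p \right)} = - 2 p$
$- H{\left(m{\left(u{\left(-5 \right)} \right)} \right)} = - \left(-2\right) 6 = \left(-1\right) \left(-12\right) = 12$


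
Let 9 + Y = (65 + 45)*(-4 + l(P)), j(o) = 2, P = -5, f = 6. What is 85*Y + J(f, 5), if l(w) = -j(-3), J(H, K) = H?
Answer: -56859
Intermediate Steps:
l(w) = -2 (l(w) = -1*2 = -2)
Y = -669 (Y = -9 + (65 + 45)*(-4 - 2) = -9 + 110*(-6) = -9 - 660 = -669)
85*Y + J(f, 5) = 85*(-669) + 6 = -56865 + 6 = -56859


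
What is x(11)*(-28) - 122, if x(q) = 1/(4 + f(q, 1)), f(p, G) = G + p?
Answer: -495/4 ≈ -123.75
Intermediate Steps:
x(q) = 1/(5 + q) (x(q) = 1/(4 + (1 + q)) = 1/(5 + q))
x(11)*(-28) - 122 = -28/(5 + 11) - 122 = -28/16 - 122 = (1/16)*(-28) - 122 = -7/4 - 122 = -495/4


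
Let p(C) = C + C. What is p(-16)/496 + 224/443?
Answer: 6058/13733 ≈ 0.44113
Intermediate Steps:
p(C) = 2*C
p(-16)/496 + 224/443 = (2*(-16))/496 + 224/443 = -32*1/496 + 224*(1/443) = -2/31 + 224/443 = 6058/13733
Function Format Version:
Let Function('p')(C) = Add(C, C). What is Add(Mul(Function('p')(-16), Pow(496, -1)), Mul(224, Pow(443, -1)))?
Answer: Rational(6058, 13733) ≈ 0.44113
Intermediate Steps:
Function('p')(C) = Mul(2, C)
Add(Mul(Function('p')(-16), Pow(496, -1)), Mul(224, Pow(443, -1))) = Add(Mul(Mul(2, -16), Pow(496, -1)), Mul(224, Pow(443, -1))) = Add(Mul(-32, Rational(1, 496)), Mul(224, Rational(1, 443))) = Add(Rational(-2, 31), Rational(224, 443)) = Rational(6058, 13733)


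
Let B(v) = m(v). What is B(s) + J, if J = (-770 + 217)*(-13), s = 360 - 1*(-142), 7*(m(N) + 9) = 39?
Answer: 50299/7 ≈ 7185.6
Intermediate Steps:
m(N) = -24/7 (m(N) = -9 + (⅐)*39 = -9 + 39/7 = -24/7)
s = 502 (s = 360 + 142 = 502)
B(v) = -24/7
J = 7189 (J = -553*(-13) = 7189)
B(s) + J = -24/7 + 7189 = 50299/7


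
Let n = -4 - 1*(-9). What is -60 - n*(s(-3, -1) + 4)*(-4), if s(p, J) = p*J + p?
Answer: 20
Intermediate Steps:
n = 5 (n = -4 + 9 = 5)
s(p, J) = p + J*p (s(p, J) = J*p + p = p + J*p)
-60 - n*(s(-3, -1) + 4)*(-4) = -60 - 5*(-3*(1 - 1) + 4)*(-4) = -60 - 5*(-3*0 + 4)*(-4) = -60 - 5*(0 + 4)*(-4) = -60 - 5*4*(-4) = -60 - 5*(-16) = -60 - 1*(-80) = -60 + 80 = 20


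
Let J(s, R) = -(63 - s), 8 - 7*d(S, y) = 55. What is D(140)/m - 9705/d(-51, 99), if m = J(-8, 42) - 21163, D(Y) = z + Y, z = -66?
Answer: 721264156/498999 ≈ 1445.4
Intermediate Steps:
d(S, y) = -47/7 (d(S, y) = 8/7 - ⅐*55 = 8/7 - 55/7 = -47/7)
J(s, R) = -63 + s
D(Y) = -66 + Y
m = -21234 (m = (-63 - 8) - 21163 = -71 - 21163 = -21234)
D(140)/m - 9705/d(-51, 99) = (-66 + 140)/(-21234) - 9705/(-47/7) = 74*(-1/21234) - 9705*(-7/47) = -37/10617 + 67935/47 = 721264156/498999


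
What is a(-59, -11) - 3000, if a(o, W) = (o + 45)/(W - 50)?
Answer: -182986/61 ≈ -2999.8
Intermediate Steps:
a(o, W) = (45 + o)/(-50 + W)
a(-59, -11) - 3000 = (45 - 59)/(-50 - 11) - 3000 = -14/(-61) - 3000 = -1/61*(-14) - 3000 = 14/61 - 3000 = -182986/61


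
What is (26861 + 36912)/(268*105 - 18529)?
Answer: 63773/9611 ≈ 6.6354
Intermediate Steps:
(26861 + 36912)/(268*105 - 18529) = 63773/(28140 - 18529) = 63773/9611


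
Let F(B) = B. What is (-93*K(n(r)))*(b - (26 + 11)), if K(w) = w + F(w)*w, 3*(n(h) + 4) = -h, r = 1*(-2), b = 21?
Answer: 34720/3 ≈ 11573.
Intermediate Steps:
r = -2
n(h) = -4 - h/3 (n(h) = -4 + (-h)/3 = -4 - h/3)
K(w) = w + w² (K(w) = w + w*w = w + w²)
(-93*K(n(r)))*(b - (26 + 11)) = (-93*(-4 - ⅓*(-2))*(1 + (-4 - ⅓*(-2))))*(21 - (26 + 11)) = (-93*(-4 + ⅔)*(1 + (-4 + ⅔)))*(21 - 1*37) = (-(-310)*(1 - 10/3))*(21 - 37) = -(-310)*(-7)/3*(-16) = -93*70/9*(-16) = -2170/3*(-16) = 34720/3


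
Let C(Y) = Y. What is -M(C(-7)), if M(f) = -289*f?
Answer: -2023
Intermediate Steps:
-M(C(-7)) = -(-289)*(-7) = -1*2023 = -2023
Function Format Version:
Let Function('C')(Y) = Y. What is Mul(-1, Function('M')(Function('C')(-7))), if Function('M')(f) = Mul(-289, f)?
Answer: -2023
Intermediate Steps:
Mul(-1, Function('M')(Function('C')(-7))) = Mul(-1, Mul(-289, -7)) = Mul(-1, 2023) = -2023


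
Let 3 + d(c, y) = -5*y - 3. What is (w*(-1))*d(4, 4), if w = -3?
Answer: -78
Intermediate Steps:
d(c, y) = -6 - 5*y (d(c, y) = -3 + (-5*y - 3) = -3 + (-3 - 5*y) = -6 - 5*y)
(w*(-1))*d(4, 4) = (-3*(-1))*(-6 - 5*4) = 3*(-6 - 20) = 3*(-26) = -78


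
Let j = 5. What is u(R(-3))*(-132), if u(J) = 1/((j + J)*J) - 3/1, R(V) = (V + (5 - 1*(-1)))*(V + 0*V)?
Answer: 1177/3 ≈ 392.33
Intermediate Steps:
R(V) = V*(6 + V) (R(V) = (V + (5 + 1))*(V + 0) = (V + 6)*V = (6 + V)*V = V*(6 + V))
u(J) = -3 + 1/(J*(5 + J)) (u(J) = 1/((5 + J)*J) - 3/1 = 1/(J*(5 + J)) - 3*1 = 1/(J*(5 + J)) - 3 = -3 + 1/(J*(5 + J)))
u(R(-3))*(-132) = ((1 - (-45)*(6 - 3) - 3*9*(6 - 3)**2)/(((-3*(6 - 3)))*(5 - 3*(6 - 3))))*(-132) = ((1 - (-45)*3 - 3*(-3*3)**2)/(((-3*3))*(5 - 3*3)))*(-132) = ((1 - 15*(-9) - 3*(-9)**2)/((-9)*(5 - 9)))*(-132) = -1/9*(1 + 135 - 3*81)/(-4)*(-132) = -1/9*(-1/4)*(1 + 135 - 243)*(-132) = -1/9*(-1/4)*(-107)*(-132) = -107/36*(-132) = 1177/3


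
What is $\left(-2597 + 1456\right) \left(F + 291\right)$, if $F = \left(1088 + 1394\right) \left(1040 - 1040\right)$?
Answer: $-332031$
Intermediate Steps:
$F = 0$ ($F = 2482 \cdot 0 = 0$)
$\left(-2597 + 1456\right) \left(F + 291\right) = \left(-2597 + 1456\right) \left(0 + 291\right) = \left(-1141\right) 291 = -332031$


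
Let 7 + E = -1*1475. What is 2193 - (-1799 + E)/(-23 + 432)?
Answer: 900218/409 ≈ 2201.0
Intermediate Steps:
E = -1482 (E = -7 - 1*1475 = -7 - 1475 = -1482)
2193 - (-1799 + E)/(-23 + 432) = 2193 - (-1799 - 1482)/(-23 + 432) = 2193 - (-3281)/409 = 2193 - 1*(-3281/409) = 2193 + 3281/409 = 900218/409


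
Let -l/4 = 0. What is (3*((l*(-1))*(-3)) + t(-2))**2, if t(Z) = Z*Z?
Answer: 16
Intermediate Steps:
l = 0 (l = -4*0 = 0)
t(Z) = Z**2
(3*((l*(-1))*(-3)) + t(-2))**2 = (3*((0*(-1))*(-3)) + (-2)**2)**2 = (3*(0*(-3)) + 4)**2 = (3*0 + 4)**2 = (0 + 4)**2 = 4**2 = 16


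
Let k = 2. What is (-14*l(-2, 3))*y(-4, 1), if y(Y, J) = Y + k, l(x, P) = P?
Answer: 84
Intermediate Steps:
y(Y, J) = 2 + Y (y(Y, J) = Y + 2 = 2 + Y)
(-14*l(-2, 3))*y(-4, 1) = (-14*3)*(2 - 4) = -42*(-2) = 84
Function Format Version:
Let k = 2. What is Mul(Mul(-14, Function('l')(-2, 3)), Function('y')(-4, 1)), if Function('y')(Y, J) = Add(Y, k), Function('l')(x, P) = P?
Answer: 84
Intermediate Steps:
Function('y')(Y, J) = Add(2, Y) (Function('y')(Y, J) = Add(Y, 2) = Add(2, Y))
Mul(Mul(-14, Function('l')(-2, 3)), Function('y')(-4, 1)) = Mul(Mul(-14, 3), Add(2, -4)) = Mul(-42, -2) = 84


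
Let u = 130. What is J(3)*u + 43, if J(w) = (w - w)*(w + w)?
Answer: 43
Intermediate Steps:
J(w) = 0 (J(w) = 0*(2*w) = 0)
J(3)*u + 43 = 0*130 + 43 = 0 + 43 = 43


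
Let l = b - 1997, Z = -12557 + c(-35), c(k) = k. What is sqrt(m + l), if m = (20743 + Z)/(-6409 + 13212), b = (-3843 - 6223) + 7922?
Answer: 32*I*sqrt(187102909)/6803 ≈ 64.341*I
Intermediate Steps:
Z = -12592 (Z = -12557 - 35 = -12592)
b = -2144 (b = -10066 + 7922 = -2144)
m = 8151/6803 (m = (20743 - 12592)/(-6409 + 13212) = 8151/6803 ≈ 1.1981)
l = -4141 (l = -2144 - 1997 = -4141)
sqrt(m + l) = sqrt(8151/6803 - 4141) = sqrt(-28163072/6803) = 32*I*sqrt(187102909)/6803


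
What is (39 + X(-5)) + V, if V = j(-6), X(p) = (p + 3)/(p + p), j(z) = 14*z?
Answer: -224/5 ≈ -44.800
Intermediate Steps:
X(p) = (3 + p)/(2*p) (X(p) = (3 + p)/((2*p)) = (3 + p)*(1/(2*p)) = (3 + p)/(2*p))
V = -84 (V = 14*(-6) = -84)
(39 + X(-5)) + V = (39 + (½)*(3 - 5)/(-5)) - 84 = (39 + (½)*(-⅕)*(-2)) - 84 = (39 + ⅕) - 84 = 196/5 - 84 = -224/5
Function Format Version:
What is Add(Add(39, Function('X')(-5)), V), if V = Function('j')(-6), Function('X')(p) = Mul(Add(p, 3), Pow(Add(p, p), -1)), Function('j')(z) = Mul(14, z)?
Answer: Rational(-224, 5) ≈ -44.800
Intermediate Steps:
Function('X')(p) = Mul(Rational(1, 2), Pow(p, -1), Add(3, p)) (Function('X')(p) = Mul(Add(3, p), Pow(Mul(2, p), -1)) = Mul(Add(3, p), Mul(Rational(1, 2), Pow(p, -1))) = Mul(Rational(1, 2), Pow(p, -1), Add(3, p)))
V = -84 (V = Mul(14, -6) = -84)
Add(Add(39, Function('X')(-5)), V) = Add(Add(39, Mul(Rational(1, 2), Pow(-5, -1), Add(3, -5))), -84) = Add(Add(39, Mul(Rational(1, 2), Rational(-1, 5), -2)), -84) = Add(Add(39, Rational(1, 5)), -84) = Add(Rational(196, 5), -84) = Rational(-224, 5)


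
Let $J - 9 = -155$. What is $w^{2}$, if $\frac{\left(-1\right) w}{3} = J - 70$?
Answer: $419904$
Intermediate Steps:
$J = -146$ ($J = 9 - 155 = -146$)
$w = 648$ ($w = - 3 \left(-146 - 70\right) = \left(-3\right) \left(-216\right) = 648$)
$w^{2} = 648^{2} = 419904$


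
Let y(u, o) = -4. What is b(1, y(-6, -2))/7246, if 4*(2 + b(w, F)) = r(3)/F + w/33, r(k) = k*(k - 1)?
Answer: -625/1912944 ≈ -0.00032672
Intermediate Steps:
r(k) = k*(-1 + k)
b(w, F) = -2 + w/132 + 3/(2*F) (b(w, F) = -2 + ((3*(-1 + 3))/F + w/33)/4 = -2 + ((3*2)/F + w*(1/33))/4 = -2 + (6/F + w/33)/4 = -2 + (w/132 + 3/(2*F)) = -2 + w/132 + 3/(2*F))
b(1, y(-6, -2))/7246 = ((1/132)*(198 - 4*(-264 + 1))/(-4))/7246 = ((1/132)*(-1/4)*(198 - 4*(-263)))*(1/7246) = ((1/132)*(-1/4)*(198 + 1052))*(1/7246) = ((1/132)*(-1/4)*1250)*(1/7246) = -625/264*1/7246 = -625/1912944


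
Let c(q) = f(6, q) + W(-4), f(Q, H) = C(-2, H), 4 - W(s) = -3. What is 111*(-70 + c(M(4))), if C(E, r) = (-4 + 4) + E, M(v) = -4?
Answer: -7215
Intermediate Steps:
W(s) = 7 (W(s) = 4 - 1*(-3) = 4 + 3 = 7)
C(E, r) = E (C(E, r) = 0 + E = E)
f(Q, H) = -2
c(q) = 5 (c(q) = -2 + 7 = 5)
111*(-70 + c(M(4))) = 111*(-70 + 5) = 111*(-65) = -7215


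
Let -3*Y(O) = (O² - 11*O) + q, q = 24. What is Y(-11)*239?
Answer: -63574/3 ≈ -21191.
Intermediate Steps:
Y(O) = -8 - O²/3 + 11*O/3 (Y(O) = -((O² - 11*O) + 24)/3 = -(24 + O² - 11*O)/3 = -8 - O²/3 + 11*O/3)
Y(-11)*239 = (-8 - ⅓*(-11)² + (11/3)*(-11))*239 = (-8 - ⅓*121 - 121/3)*239 = (-8 - 121/3 - 121/3)*239 = -266/3*239 = -63574/3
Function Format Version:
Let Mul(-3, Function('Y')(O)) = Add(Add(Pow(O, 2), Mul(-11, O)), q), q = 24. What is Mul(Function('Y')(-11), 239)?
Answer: Rational(-63574, 3) ≈ -21191.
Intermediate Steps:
Function('Y')(O) = Add(-8, Mul(Rational(-1, 3), Pow(O, 2)), Mul(Rational(11, 3), O)) (Function('Y')(O) = Mul(Rational(-1, 3), Add(Add(Pow(O, 2), Mul(-11, O)), 24)) = Mul(Rational(-1, 3), Add(24, Pow(O, 2), Mul(-11, O))) = Add(-8, Mul(Rational(-1, 3), Pow(O, 2)), Mul(Rational(11, 3), O)))
Mul(Function('Y')(-11), 239) = Mul(Add(-8, Mul(Rational(-1, 3), Pow(-11, 2)), Mul(Rational(11, 3), -11)), 239) = Mul(Add(-8, Mul(Rational(-1, 3), 121), Rational(-121, 3)), 239) = Mul(Add(-8, Rational(-121, 3), Rational(-121, 3)), 239) = Mul(Rational(-266, 3), 239) = Rational(-63574, 3)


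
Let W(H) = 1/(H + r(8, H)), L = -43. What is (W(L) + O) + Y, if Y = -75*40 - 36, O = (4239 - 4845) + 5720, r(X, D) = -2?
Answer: 93509/45 ≈ 2078.0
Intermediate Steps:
O = 5114 (O = -606 + 5720 = 5114)
W(H) = 1/(-2 + H) (W(H) = 1/(H - 2) = 1/(-2 + H))
Y = -3036 (Y = -3000 - 36 = -3036)
(W(L) + O) + Y = (1/(-2 - 43) + 5114) - 3036 = (1/(-45) + 5114) - 3036 = (-1/45 + 5114) - 3036 = 230129/45 - 3036 = 93509/45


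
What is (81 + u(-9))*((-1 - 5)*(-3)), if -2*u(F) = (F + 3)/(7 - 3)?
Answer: 2943/2 ≈ 1471.5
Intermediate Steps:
u(F) = -3/8 - F/8 (u(F) = -(F + 3)/(2*(7 - 3)) = -(3 + F)/(2*4) = -(¾ + F/4)/2 = -3/8 - F/8)
(81 + u(-9))*((-1 - 5)*(-3)) = (81 + (-3/8 - ⅛*(-9)))*((-1 - 5)*(-3)) = (81 + (-3/8 + 9/8))*(-6*(-3)) = (81 + ¾)*18 = (327/4)*18 = 2943/2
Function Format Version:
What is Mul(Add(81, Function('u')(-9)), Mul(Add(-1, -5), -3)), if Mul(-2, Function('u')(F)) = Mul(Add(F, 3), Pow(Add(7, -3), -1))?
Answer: Rational(2943, 2) ≈ 1471.5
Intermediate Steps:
Function('u')(F) = Add(Rational(-3, 8), Mul(Rational(-1, 8), F)) (Function('u')(F) = Mul(Rational(-1, 2), Mul(Add(F, 3), Pow(Add(7, -3), -1))) = Mul(Rational(-1, 2), Mul(Add(3, F), Pow(4, -1))) = Mul(Rational(-1, 2), Mul(Add(3, F), Rational(1, 4))) = Mul(Rational(-1, 2), Add(Rational(3, 4), Mul(Rational(1, 4), F))) = Add(Rational(-3, 8), Mul(Rational(-1, 8), F)))
Mul(Add(81, Function('u')(-9)), Mul(Add(-1, -5), -3)) = Mul(Add(81, Add(Rational(-3, 8), Mul(Rational(-1, 8), -9))), Mul(Add(-1, -5), -3)) = Mul(Add(81, Add(Rational(-3, 8), Rational(9, 8))), Mul(-6, -3)) = Mul(Add(81, Rational(3, 4)), 18) = Mul(Rational(327, 4), 18) = Rational(2943, 2)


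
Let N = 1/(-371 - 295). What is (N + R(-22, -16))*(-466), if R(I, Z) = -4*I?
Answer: -13655431/333 ≈ -41007.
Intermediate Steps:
N = -1/666 (N = 1/(-666) = -1/666 ≈ -0.0015015)
(N + R(-22, -16))*(-466) = (-1/666 - 4*(-22))*(-466) = (-1/666 + 88)*(-466) = (58607/666)*(-466) = -13655431/333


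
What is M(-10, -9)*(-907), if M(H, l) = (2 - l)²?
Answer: -109747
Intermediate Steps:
M(-10, -9)*(-907) = (-2 - 9)²*(-907) = (-11)²*(-907) = 121*(-907) = -109747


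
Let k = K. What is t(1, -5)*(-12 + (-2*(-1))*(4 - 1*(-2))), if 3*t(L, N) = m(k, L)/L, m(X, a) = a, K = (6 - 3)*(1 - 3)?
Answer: 0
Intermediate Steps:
K = -6 (K = 3*(-2) = -6)
k = -6
t(L, N) = ⅓ (t(L, N) = (L/L)/3 = (⅓)*1 = ⅓)
t(1, -5)*(-12 + (-2*(-1))*(4 - 1*(-2))) = (-12 + (-2*(-1))*(4 - 1*(-2)))/3 = (-12 + 2*(4 + 2))/3 = (-12 + 2*6)/3 = (-12 + 12)/3 = (⅓)*0 = 0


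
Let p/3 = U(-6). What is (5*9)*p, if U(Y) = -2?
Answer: -270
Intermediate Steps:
p = -6 (p = 3*(-2) = -6)
(5*9)*p = (5*9)*(-6) = 45*(-6) = -270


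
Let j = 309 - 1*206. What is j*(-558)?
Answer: -57474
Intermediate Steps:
j = 103 (j = 309 - 206 = 103)
j*(-558) = 103*(-558) = -57474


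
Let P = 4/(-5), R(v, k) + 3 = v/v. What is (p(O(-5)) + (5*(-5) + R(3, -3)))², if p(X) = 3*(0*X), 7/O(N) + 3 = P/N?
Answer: 729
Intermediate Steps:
R(v, k) = -2 (R(v, k) = -3 + v/v = -3 + 1 = -2)
P = -⅘ (P = 4*(-⅕) = -⅘ ≈ -0.80000)
O(N) = 7/(-3 - 4/(5*N))
p(X) = 0 (p(X) = 3*0 = 0)
(p(O(-5)) + (5*(-5) + R(3, -3)))² = (0 + (5*(-5) - 2))² = (0 + (-25 - 2))² = (0 - 27)² = (-27)² = 729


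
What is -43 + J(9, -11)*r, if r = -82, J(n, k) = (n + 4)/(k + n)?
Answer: 490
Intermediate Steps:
J(n, k) = (4 + n)/(k + n)
-43 + J(9, -11)*r = -43 + ((4 + 9)/(-11 + 9))*(-82) = -43 + (13/(-2))*(-82) = -43 - ½*13*(-82) = -43 - 13/2*(-82) = -43 + 533 = 490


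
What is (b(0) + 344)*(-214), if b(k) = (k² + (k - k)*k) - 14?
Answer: -70620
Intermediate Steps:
b(k) = -14 + k² (b(k) = (k² + 0*k) - 14 = (k² + 0) - 14 = k² - 14 = -14 + k²)
(b(0) + 344)*(-214) = ((-14 + 0²) + 344)*(-214) = ((-14 + 0) + 344)*(-214) = (-14 + 344)*(-214) = 330*(-214) = -70620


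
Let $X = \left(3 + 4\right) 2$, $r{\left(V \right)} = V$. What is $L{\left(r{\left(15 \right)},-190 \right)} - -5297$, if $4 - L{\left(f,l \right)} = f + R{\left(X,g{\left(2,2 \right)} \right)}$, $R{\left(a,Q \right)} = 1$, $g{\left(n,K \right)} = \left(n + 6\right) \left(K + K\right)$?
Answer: $5285$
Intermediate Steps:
$g{\left(n,K \right)} = 2 K \left(6 + n\right)$ ($g{\left(n,K \right)} = \left(6 + n\right) 2 K = 2 K \left(6 + n\right)$)
$X = 14$ ($X = 7 \cdot 2 = 14$)
$L{\left(f,l \right)} = 3 - f$ ($L{\left(f,l \right)} = 4 - \left(f + 1\right) = 4 - \left(1 + f\right) = 3 - f$)
$L{\left(r{\left(15 \right)},-190 \right)} - -5297 = \left(3 - 15\right) - -5297 = \left(3 - 15\right) + 5297 = -12 + 5297 = 5285$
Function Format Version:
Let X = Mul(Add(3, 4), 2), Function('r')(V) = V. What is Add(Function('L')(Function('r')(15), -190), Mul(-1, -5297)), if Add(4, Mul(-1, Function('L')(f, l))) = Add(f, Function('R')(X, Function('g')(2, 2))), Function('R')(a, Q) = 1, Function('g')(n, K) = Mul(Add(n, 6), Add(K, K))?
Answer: 5285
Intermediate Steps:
Function('g')(n, K) = Mul(2, K, Add(6, n)) (Function('g')(n, K) = Mul(Add(6, n), Mul(2, K)) = Mul(2, K, Add(6, n)))
X = 14 (X = Mul(7, 2) = 14)
Function('L')(f, l) = Add(3, Mul(-1, f)) (Function('L')(f, l) = Add(4, Mul(-1, Add(f, 1))) = Add(4, Mul(-1, Add(1, f))) = Add(4, Add(-1, Mul(-1, f))) = Add(3, Mul(-1, f)))
Add(Function('L')(Function('r')(15), -190), Mul(-1, -5297)) = Add(Add(3, Mul(-1, 15)), Mul(-1, -5297)) = Add(Add(3, -15), 5297) = Add(-12, 5297) = 5285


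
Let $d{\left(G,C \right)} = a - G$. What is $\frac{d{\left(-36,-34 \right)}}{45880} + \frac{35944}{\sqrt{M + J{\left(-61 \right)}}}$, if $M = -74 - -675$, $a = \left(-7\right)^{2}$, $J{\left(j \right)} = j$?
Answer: $\frac{17}{9176} + \frac{17972 \sqrt{15}}{45} \approx 1546.8$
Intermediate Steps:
$a = 49$
$M = 601$ ($M = -74 + 675 = 601$)
$d{\left(G,C \right)} = 49 - G$
$\frac{d{\left(-36,-34 \right)}}{45880} + \frac{35944}{\sqrt{M + J{\left(-61 \right)}}} = \frac{49 - -36}{45880} + \frac{35944}{\sqrt{601 - 61}} = \left(49 + 36\right) \frac{1}{45880} + \frac{35944}{\sqrt{540}} = 85 \cdot \frac{1}{45880} + \frac{35944}{6 \sqrt{15}} = \frac{17}{9176} + 35944 \frac{\sqrt{15}}{90} = \frac{17}{9176} + \frac{17972 \sqrt{15}}{45}$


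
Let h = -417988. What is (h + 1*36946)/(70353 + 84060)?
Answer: -42338/17157 ≈ -2.4677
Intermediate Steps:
(h + 1*36946)/(70353 + 84060) = (-417988 + 1*36946)/(70353 + 84060) = (-417988 + 36946)/154413 = -381042*1/154413 = -42338/17157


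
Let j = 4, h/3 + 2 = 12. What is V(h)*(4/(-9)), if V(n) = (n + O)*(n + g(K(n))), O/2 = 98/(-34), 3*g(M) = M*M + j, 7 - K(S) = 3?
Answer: -181280/459 ≈ -394.95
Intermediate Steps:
h = 30 (h = -6 + 3*12 = -6 + 36 = 30)
K(S) = 4 (K(S) = 7 - 1*3 = 7 - 3 = 4)
g(M) = 4/3 + M²/3 (g(M) = (M*M + 4)/3 = (M² + 4)/3 = (4 + M²)/3 = 4/3 + M²/3)
O = -98/17 (O = 2*(98/(-34)) = 2*(98*(-1/34)) = 2*(-49/17) = -98/17 ≈ -5.7647)
V(n) = (-98/17 + n)*(20/3 + n) (V(n) = (n - 98/17)*(n + (4/3 + (⅓)*4²)) = (-98/17 + n)*(n + (4/3 + (⅓)*16)) = (-98/17 + n)*(n + (4/3 + 16/3)) = (-98/17 + n)*(n + 20/3) = (-98/17 + n)*(20/3 + n))
V(h)*(4/(-9)) = (-1960/51 + 30² + (46/51)*30)*(4/(-9)) = (-1960/51 + 900 + 460/17)*(4*(-⅑)) = (45320/51)*(-4/9) = -181280/459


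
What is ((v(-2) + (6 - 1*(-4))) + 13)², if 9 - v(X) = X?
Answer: 1156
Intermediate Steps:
v(X) = 9 - X
((v(-2) + (6 - 1*(-4))) + 13)² = (((9 - 1*(-2)) + (6 - 1*(-4))) + 13)² = (((9 + 2) + (6 + 4)) + 13)² = ((11 + 10) + 13)² = (21 + 13)² = 34² = 1156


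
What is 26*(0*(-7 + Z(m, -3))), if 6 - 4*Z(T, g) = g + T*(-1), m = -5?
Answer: 0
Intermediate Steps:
Z(T, g) = 3/2 - g/4 + T/4 (Z(T, g) = 3/2 - (g + T*(-1))/4 = 3/2 - (g - T)/4 = 3/2 + (-g/4 + T/4) = 3/2 - g/4 + T/4)
26*(0*(-7 + Z(m, -3))) = 26*(0*(-7 + (3/2 - 1/4*(-3) + (1/4)*(-5)))) = 26*(0*(-7 + (3/2 + 3/4 - 5/4))) = 26*(0*(-7 + 1)) = 26*(0*(-6)) = 26*0 = 0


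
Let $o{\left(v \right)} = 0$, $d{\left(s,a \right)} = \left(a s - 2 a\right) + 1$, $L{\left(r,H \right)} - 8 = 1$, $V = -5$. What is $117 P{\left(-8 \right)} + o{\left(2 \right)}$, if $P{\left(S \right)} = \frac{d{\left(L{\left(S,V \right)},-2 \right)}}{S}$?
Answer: $\frac{1521}{8} \approx 190.13$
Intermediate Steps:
$L{\left(r,H \right)} = 9$ ($L{\left(r,H \right)} = 8 + 1 = 9$)
$d{\left(s,a \right)} = 1 - 2 a + a s$ ($d{\left(s,a \right)} = \left(- 2 a + a s\right) + 1 = 1 - 2 a + a s$)
$P{\left(S \right)} = - \frac{13}{S}$ ($P{\left(S \right)} = \frac{1 - -4 - 18}{S} = \frac{1 + 4 - 18}{S} = - \frac{13}{S}$)
$117 P{\left(-8 \right)} + o{\left(2 \right)} = 117 \left(- \frac{13}{-8}\right) + 0 = 117 \left(\left(-13\right) \left(- \frac{1}{8}\right)\right) + 0 = 117 \cdot \frac{13}{8} + 0 = \frac{1521}{8} + 0 = \frac{1521}{8}$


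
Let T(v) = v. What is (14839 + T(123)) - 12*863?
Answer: 4606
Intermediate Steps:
(14839 + T(123)) - 12*863 = (14839 + 123) - 12*863 = 14962 - 10356 = 4606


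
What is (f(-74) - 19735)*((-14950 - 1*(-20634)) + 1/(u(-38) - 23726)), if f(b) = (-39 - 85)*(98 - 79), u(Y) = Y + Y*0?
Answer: -2983932436325/23764 ≈ -1.2557e+8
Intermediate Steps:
u(Y) = Y (u(Y) = Y + 0 = Y)
f(b) = -2356 (f(b) = -124*19 = -2356)
(f(-74) - 19735)*((-14950 - 1*(-20634)) + 1/(u(-38) - 23726)) = (-2356 - 19735)*((-14950 - 1*(-20634)) + 1/(-38 - 23726)) = -22091*((-14950 + 20634) + 1/(-23764)) = -22091*(5684 - 1/23764) = -22091*135074575/23764 = -2983932436325/23764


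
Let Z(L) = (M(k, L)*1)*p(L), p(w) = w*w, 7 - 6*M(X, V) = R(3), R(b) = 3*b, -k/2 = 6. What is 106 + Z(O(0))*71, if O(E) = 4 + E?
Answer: -818/3 ≈ -272.67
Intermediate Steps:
k = -12 (k = -2*6 = -12)
M(X, V) = -⅓ (M(X, V) = 7/6 - 3/2 = -⅓)
p(w) = w²
Z(L) = -L²/3 (Z(L) = (-⅓*1)*L² = -L²/3)
106 + Z(O(0))*71 = 106 - (4 + 0)²/3*71 = 106 - ⅓*4²*71 = 106 - ⅓*16*71 = 106 - 16/3*71 = 106 - 1136/3 = -818/3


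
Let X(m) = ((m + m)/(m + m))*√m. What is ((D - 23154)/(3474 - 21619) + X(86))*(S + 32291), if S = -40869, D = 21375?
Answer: -15260262/18145 - 8578*√86 ≈ -80390.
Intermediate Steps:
X(m) = √m (X(m) = ((2*m)/((2*m)))*√m = ((2*m)*(1/(2*m)))*√m = 1*√m = √m)
((D - 23154)/(3474 - 21619) + X(86))*(S + 32291) = ((21375 - 23154)/(3474 - 21619) + √86)*(-40869 + 32291) = (-1779/(-18145) + √86)*(-8578) = (-1779*(-1/18145) + √86)*(-8578) = (1779/18145 + √86)*(-8578) = -15260262/18145 - 8578*√86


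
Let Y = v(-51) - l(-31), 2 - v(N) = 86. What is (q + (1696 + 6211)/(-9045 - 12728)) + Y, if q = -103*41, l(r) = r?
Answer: -93109255/21773 ≈ -4276.4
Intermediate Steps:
v(N) = -84 (v(N) = 2 - 1*86 = 2 - 86 = -84)
q = -4223
Y = -53 (Y = -84 - 1*(-31) = -84 + 31 = -53)
(q + (1696 + 6211)/(-9045 - 12728)) + Y = (-4223 + (1696 + 6211)/(-9045 - 12728)) - 53 = (-4223 + 7907/(-21773)) - 53 = (-4223 + 7907*(-1/21773)) - 53 = (-4223 - 7907/21773) - 53 = -91955286/21773 - 53 = -93109255/21773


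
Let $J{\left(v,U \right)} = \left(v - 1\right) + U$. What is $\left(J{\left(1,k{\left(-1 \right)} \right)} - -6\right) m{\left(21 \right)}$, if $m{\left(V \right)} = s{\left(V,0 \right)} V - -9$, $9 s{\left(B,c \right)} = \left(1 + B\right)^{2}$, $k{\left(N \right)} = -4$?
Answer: $\frac{6830}{3} \approx 2276.7$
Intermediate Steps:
$s{\left(B,c \right)} = \frac{\left(1 + B\right)^{2}}{9}$
$J{\left(v,U \right)} = -1 + U + v$ ($J{\left(v,U \right)} = \left(-1 + v\right) + U = -1 + U + v$)
$m{\left(V \right)} = 9 + \frac{V \left(1 + V\right)^{2}}{9}$ ($m{\left(V \right)} = \frac{\left(1 + V\right)^{2}}{9} V - -9 = \frac{V \left(1 + V\right)^{2}}{9} + 9 = 9 + \frac{V \left(1 + V\right)^{2}}{9}$)
$\left(J{\left(1,k{\left(-1 \right)} \right)} - -6\right) m{\left(21 \right)} = \left(\left(-1 - 4 + 1\right) - -6\right) \left(9 + \frac{1}{9} \cdot 21 \left(1 + 21\right)^{2}\right) = \left(-4 + 6\right) \left(9 + \frac{1}{9} \cdot 21 \cdot 22^{2}\right) = 2 \left(9 + \frac{1}{9} \cdot 21 \cdot 484\right) = 2 \left(9 + \frac{3388}{3}\right) = 2 \cdot \frac{3415}{3} = \frac{6830}{3}$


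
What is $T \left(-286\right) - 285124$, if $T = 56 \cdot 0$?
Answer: $-285124$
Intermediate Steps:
$T = 0$
$T \left(-286\right) - 285124 = 0 \left(-286\right) - 285124 = 0 - 285124 = -285124$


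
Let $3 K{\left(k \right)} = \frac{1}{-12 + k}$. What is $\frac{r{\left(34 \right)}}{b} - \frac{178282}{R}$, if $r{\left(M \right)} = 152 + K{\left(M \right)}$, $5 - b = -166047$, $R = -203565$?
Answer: $\frac{217323535941}{247884086120} \approx 0.87671$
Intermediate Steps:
$K{\left(k \right)} = \frac{1}{3 \left(-12 + k\right)}$
$b = 166052$ ($b = 5 - -166047 = 5 + 166047 = 166052$)
$r{\left(M \right)} = 152 + \frac{1}{3 \left(-12 + M\right)}$
$\frac{r{\left(34 \right)}}{b} - \frac{178282}{R} = \frac{\frac{1}{3} \frac{1}{-12 + 34} \left(-5471 + 456 \cdot 34\right)}{166052} - \frac{178282}{-203565} = \frac{-5471 + 15504}{3 \cdot 22} \cdot \frac{1}{166052} - - \frac{178282}{203565} = \frac{1}{3} \cdot \frac{1}{22} \cdot 10033 \cdot \frac{1}{166052} + \frac{178282}{203565} = \frac{10033}{66} \cdot \frac{1}{166052} + \frac{178282}{203565} = \frac{10033}{10959432} + \frac{178282}{203565} = \frac{217323535941}{247884086120}$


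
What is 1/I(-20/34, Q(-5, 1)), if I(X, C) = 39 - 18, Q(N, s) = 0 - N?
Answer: 1/21 ≈ 0.047619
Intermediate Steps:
Q(N, s) = -N
I(X, C) = 21
1/I(-20/34, Q(-5, 1)) = 1/21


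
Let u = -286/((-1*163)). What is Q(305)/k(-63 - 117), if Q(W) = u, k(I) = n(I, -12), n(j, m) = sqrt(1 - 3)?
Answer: -143*I*sqrt(2)/163 ≈ -1.2407*I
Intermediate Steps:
n(j, m) = I*sqrt(2) (n(j, m) = sqrt(-2) = I*sqrt(2))
u = 286/163 (u = -286/(-163) = -286*(-1/163) = 286/163 ≈ 1.7546)
k(I) = I*sqrt(2)
Q(W) = 286/163
Q(305)/k(-63 - 117) = 286/(163*((I*sqrt(2)))) = 286*(-I*sqrt(2)/2)/163 = -143*I*sqrt(2)/163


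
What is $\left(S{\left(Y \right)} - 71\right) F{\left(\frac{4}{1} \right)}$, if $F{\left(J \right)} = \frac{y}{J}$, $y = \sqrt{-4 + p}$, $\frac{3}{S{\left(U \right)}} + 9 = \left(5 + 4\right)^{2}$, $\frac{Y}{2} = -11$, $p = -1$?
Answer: $- \frac{1703 i \sqrt{5}}{96} \approx - 39.667 i$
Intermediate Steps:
$Y = -22$ ($Y = 2 \left(-11\right) = -22$)
$S{\left(U \right)} = \frac{1}{24}$ ($S{\left(U \right)} = \frac{3}{-9 + \left(5 + 4\right)^{2}} = \frac{3}{-9 + 9^{2}} = \frac{3}{-9 + 81} = \frac{3}{72} = 3 \cdot \frac{1}{72} = \frac{1}{24}$)
$y = i \sqrt{5}$ ($y = \sqrt{-4 - 1} = \sqrt{-5} = i \sqrt{5} \approx 2.2361 i$)
$F{\left(J \right)} = \frac{i \sqrt{5}}{J}$
$\left(S{\left(Y \right)} - 71\right) F{\left(\frac{4}{1} \right)} = \left(\frac{1}{24} - 71\right) \frac{i \sqrt{5}}{4 \cdot 1^{-1}} = - \frac{1703 \frac{i \sqrt{5}}{4 \cdot 1}}{24} = - \frac{1703 \frac{i \sqrt{5}}{4}}{24} = - \frac{1703 i \sqrt{5}}{96}$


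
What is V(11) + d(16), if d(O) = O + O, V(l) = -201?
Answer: -169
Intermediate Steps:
d(O) = 2*O
V(11) + d(16) = -201 + 2*16 = -201 + 32 = -169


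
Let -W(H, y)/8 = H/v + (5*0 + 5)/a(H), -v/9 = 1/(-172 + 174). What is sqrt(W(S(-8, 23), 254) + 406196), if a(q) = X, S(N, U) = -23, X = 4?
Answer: sqrt(3655306)/3 ≈ 637.29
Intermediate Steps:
a(q) = 4
v = -9/2 (v = -9/(-172 + 174) = -9/2 ≈ -4.5000)
W(H, y) = -10 + 16*H/9 (W(H, y) = -8*(H/(-9/2) + (5*0 + 5)/4) = -8*(H*(-2/9) + (0 + 5)*(1/4)) = -8*(-2*H/9 + 5*(1/4)) = -8*(-2*H/9 + 5/4) = -8*(5/4 - 2*H/9) = -10 + 16*H/9)
sqrt(W(S(-8, 23), 254) + 406196) = sqrt((-10 + (16/9)*(-23)) + 406196) = sqrt((-10 - 368/9) + 406196) = sqrt(-458/9 + 406196) = sqrt(3655306/9) = sqrt(3655306)/3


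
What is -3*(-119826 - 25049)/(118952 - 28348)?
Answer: 434625/90604 ≈ 4.7970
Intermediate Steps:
-3*(-119826 - 25049)/(118952 - 28348) = -(-434625)/90604 = -3*(-144875/90604) = 434625/90604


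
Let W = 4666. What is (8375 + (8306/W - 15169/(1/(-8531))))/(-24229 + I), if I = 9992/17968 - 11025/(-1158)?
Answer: -13087804676711997/2449269809654 ≈ -5343.6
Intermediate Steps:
I = 2184041/216739 (I = 9992*(1/17968) - 11025*(-1/1158) = 1249/2246 + 3675/386 = 2184041/216739 ≈ 10.077)
(8375 + (8306/W - 15169/(1/(-8531))))/(-24229 + I) = (8375 + (8306/4666 - 15169/(1/(-8531))))/(-24229 + 2184041/216739) = (8375 + (8306*(1/4666) - 15169/(-1/8531)))/(-5249185190/216739) = (8375 + (4153/2333 - 15169*(-8531)))*(-216739/5249185190) = (8375 + (4153/2333 + 129406739))*(-216739/5249185190) = (8375 + 301905926240/2333)*(-216739/5249185190) = (301925465115/2333)*(-216739/5249185190) = -13087804676711997/2449269809654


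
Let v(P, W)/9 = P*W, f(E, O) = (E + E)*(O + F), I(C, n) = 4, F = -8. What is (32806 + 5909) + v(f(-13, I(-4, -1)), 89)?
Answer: 122019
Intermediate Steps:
f(E, O) = 2*E*(-8 + O) (f(E, O) = (E + E)*(O - 8) = (2*E)*(-8 + O) = 2*E*(-8 + O))
v(P, W) = 9*P*W (v(P, W) = 9*(P*W) = 9*P*W)
(32806 + 5909) + v(f(-13, I(-4, -1)), 89) = (32806 + 5909) + 9*(2*(-13)*(-8 + 4))*89 = 38715 + 9*(2*(-13)*(-4))*89 = 38715 + 9*104*89 = 38715 + 83304 = 122019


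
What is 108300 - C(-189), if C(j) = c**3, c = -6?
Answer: 108516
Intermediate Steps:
C(j) = -216 (C(j) = (-6)**3 = -216)
108300 - C(-189) = 108300 - 1*(-216) = 108300 + 216 = 108516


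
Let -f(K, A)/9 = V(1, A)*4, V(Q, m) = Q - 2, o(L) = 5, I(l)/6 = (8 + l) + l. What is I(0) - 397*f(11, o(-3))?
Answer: -14244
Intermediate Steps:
I(l) = 48 + 12*l (I(l) = 6*((8 + l) + l) = 6*(8 + 2*l) = 48 + 12*l)
V(Q, m) = -2 + Q
f(K, A) = 36 (f(K, A) = -9*(-2 + 1)*4 = -(-9)*4 = -9*(-4) = 36)
I(0) - 397*f(11, o(-3)) = (48 + 12*0) - 397*36 = (48 + 0) - 14292 = 48 - 14292 = -14244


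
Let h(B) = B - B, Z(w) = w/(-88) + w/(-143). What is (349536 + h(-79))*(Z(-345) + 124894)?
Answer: 567543116532/13 ≈ 4.3657e+10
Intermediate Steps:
Z(w) = -21*w/1144 (Z(w) = w*(-1/88) + w*(-1/143) = -w/88 - w/143 = -21*w/1144)
h(B) = 0
(349536 + h(-79))*(Z(-345) + 124894) = (349536 + 0)*(-21/1144*(-345) + 124894) = 349536*(7245/1144 + 124894) = 349536*(142885981/1144) = 567543116532/13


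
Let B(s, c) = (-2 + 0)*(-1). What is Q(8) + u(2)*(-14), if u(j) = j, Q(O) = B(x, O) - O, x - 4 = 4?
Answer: -34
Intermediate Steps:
x = 8 (x = 4 + 4 = 8)
B(s, c) = 2 (B(s, c) = -2*(-1) = 2)
Q(O) = 2 - O
Q(8) + u(2)*(-14) = (2 - 1*8) + 2*(-14) = (2 - 8) - 28 = -6 - 28 = -34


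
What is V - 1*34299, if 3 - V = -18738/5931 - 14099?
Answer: -13307741/659 ≈ -20194.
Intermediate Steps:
V = 9295300/659 (V = 3 - (-18738/5931 - 14099) = 3 - (-18738*1/5931 - 14099) = 3 - (-2082/659 - 14099) = 3 - 1*(-9293323/659) = 3 + 9293323/659 = 9295300/659 ≈ 14105.)
V - 1*34299 = 9295300/659 - 1*34299 = 9295300/659 - 34299 = -13307741/659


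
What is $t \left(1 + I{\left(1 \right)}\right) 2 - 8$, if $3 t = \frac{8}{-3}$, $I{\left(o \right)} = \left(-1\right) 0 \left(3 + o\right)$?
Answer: $- \frac{88}{9} \approx -9.7778$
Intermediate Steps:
$I{\left(o \right)} = 0$ ($I{\left(o \right)} = 0 \left(3 + o\right) = 0$)
$t = - \frac{8}{9}$ ($t = \frac{8 \frac{1}{-3}}{3} = \frac{8 \left(- \frac{1}{3}\right)}{3} = \frac{1}{3} \left(- \frac{8}{3}\right) = - \frac{8}{9} \approx -0.88889$)
$t \left(1 + I{\left(1 \right)}\right) 2 - 8 = - \frac{8 \left(1 + 0\right) 2}{9} - 8 = - \frac{8 \cdot 1 \cdot 2}{9} - 8 = \left(- \frac{8}{9}\right) 2 - 8 = - \frac{16}{9} - 8 = - \frac{88}{9}$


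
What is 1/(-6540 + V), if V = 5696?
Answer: -1/844 ≈ -0.0011848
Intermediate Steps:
1/(-6540 + V) = 1/(-6540 + 5696) = 1/(-844) = -1/844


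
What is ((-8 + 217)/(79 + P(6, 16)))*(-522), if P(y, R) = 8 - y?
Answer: -12122/9 ≈ -1346.9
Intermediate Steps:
((-8 + 217)/(79 + P(6, 16)))*(-522) = ((-8 + 217)/(79 + (8 - 1*6)))*(-522) = (209/(79 + (8 - 6)))*(-522) = (209/(79 + 2))*(-522) = (209/81)*(-522) = -12122/9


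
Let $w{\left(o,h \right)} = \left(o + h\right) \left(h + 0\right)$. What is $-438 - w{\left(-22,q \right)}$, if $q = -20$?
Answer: $-1278$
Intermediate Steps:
$w{\left(o,h \right)} = h \left(h + o\right)$ ($w{\left(o,h \right)} = \left(h + o\right) h = h \left(h + o\right)$)
$-438 - w{\left(-22,q \right)} = -438 - - 20 \left(-20 - 22\right) = -438 - \left(-20\right) \left(-42\right) = -438 - 840 = -1278$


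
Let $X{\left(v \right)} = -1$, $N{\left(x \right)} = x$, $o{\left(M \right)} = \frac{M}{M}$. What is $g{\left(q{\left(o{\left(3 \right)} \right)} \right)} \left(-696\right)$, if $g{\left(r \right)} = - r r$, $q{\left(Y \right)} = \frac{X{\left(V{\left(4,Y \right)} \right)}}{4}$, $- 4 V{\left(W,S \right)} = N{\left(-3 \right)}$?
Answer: $\frac{87}{2} \approx 43.5$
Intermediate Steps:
$o{\left(M \right)} = 1$
$V{\left(W,S \right)} = \frac{3}{4}$ ($V{\left(W,S \right)} = \left(- \frac{1}{4}\right) \left(-3\right) = \frac{3}{4}$)
$q{\left(Y \right)} = - \frac{1}{4}$
$g{\left(r \right)} = - r^{2}$
$g{\left(q{\left(o{\left(3 \right)} \right)} \right)} \left(-696\right) = - \left(- \frac{1}{4}\right)^{2} \left(-696\right) = \left(-1\right) \frac{1}{16} \left(-696\right) = \left(- \frac{1}{16}\right) \left(-696\right) = \frac{87}{2}$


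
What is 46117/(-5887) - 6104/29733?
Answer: -1407131009/175038171 ≈ -8.0390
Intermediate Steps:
46117/(-5887) - 6104/29733 = 46117*(-1/5887) - 6104*1/29733 = -46117/5887 - 6104/29733 = -1407131009/175038171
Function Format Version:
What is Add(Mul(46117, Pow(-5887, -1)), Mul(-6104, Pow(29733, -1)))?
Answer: Rational(-1407131009, 175038171) ≈ -8.0390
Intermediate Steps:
Add(Mul(46117, Pow(-5887, -1)), Mul(-6104, Pow(29733, -1))) = Add(Mul(46117, Rational(-1, 5887)), Mul(-6104, Rational(1, 29733))) = Add(Rational(-46117, 5887), Rational(-6104, 29733)) = Rational(-1407131009, 175038171)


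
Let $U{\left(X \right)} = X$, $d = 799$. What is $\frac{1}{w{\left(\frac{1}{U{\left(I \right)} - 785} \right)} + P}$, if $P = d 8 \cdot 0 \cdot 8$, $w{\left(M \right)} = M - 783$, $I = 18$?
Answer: $- \frac{767}{600562} \approx -0.0012771$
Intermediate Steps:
$w{\left(M \right)} = -783 + M$
$P = 0$ ($P = 799 \cdot 8 \cdot 0 \cdot 8 = 799 \cdot 0 \cdot 8 = 799 \cdot 0 = 0$)
$\frac{1}{w{\left(\frac{1}{U{\left(I \right)} - 785} \right)} + P} = \frac{1}{\left(-783 + \frac{1}{18 - 785}\right) + 0} = \frac{1}{\left(-783 + \frac{1}{-767}\right) + 0} = \frac{1}{\left(-783 - \frac{1}{767}\right) + 0} = \frac{1}{- \frac{600562}{767} + 0} = \frac{1}{- \frac{600562}{767}} = - \frac{767}{600562}$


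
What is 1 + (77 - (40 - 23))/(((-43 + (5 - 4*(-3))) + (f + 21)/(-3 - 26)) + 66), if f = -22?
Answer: 967/387 ≈ 2.4987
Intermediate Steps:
1 + (77 - (40 - 23))/(((-43 + (5 - 4*(-3))) + (f + 21)/(-3 - 26)) + 66) = 1 + (77 - (40 - 23))/(((-43 + (5 - 4*(-3))) + (-22 + 21)/(-3 - 26)) + 66) = 1 + (77 - 1*17)/(((-43 + (5 + 12)) - 1/(-29)) + 66) = 1 + (77 - 17)/(((-43 + 17) - 1*(-1/29)) + 66) = 1 + 60/((-26 + 1/29) + 66) = 1 + 60/(-753/29 + 66) = 1 + 60/(1161/29) = 1 + (29/1161)*60 = 1 + 580/387 = 967/387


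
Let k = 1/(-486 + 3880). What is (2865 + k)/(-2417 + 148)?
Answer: -9723811/7700986 ≈ -1.2627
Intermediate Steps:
k = 1/3394 ≈ 0.00029464
(2865 + k)/(-2417 + 148) = (2865 + 1/3394)/(-2417 + 148) = (9723811/3394)/(-2269) = (9723811/3394)*(-1/2269) = -9723811/7700986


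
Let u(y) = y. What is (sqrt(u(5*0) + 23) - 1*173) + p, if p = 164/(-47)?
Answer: -8295/47 + sqrt(23) ≈ -171.69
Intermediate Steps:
p = -164/47 (p = 164*(-1/47) = -164/47 ≈ -3.4894)
(sqrt(u(5*0) + 23) - 1*173) + p = (sqrt(5*0 + 23) - 1*173) - 164/47 = (sqrt(0 + 23) - 173) - 164/47 = (sqrt(23) - 173) - 164/47 = (-173 + sqrt(23)) - 164/47 = -8295/47 + sqrt(23)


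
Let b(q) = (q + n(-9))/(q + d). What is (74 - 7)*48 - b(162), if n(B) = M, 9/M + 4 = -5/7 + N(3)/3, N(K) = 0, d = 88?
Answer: 8842239/2750 ≈ 3215.4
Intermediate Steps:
M = -21/11 (M = 9/(-4 + (-5/7 + 0/3)) = 9/(-4 + (-5*1/7 + 0*(1/3))) = 9/(-4 + (-5/7 + 0)) = 9/(-4 - 5/7) = 9/(-33/7) = 9*(-7/33) = -21/11 ≈ -1.9091)
n(B) = -21/11
b(q) = (-21/11 + q)/(88 + q) (b(q) = (q - 21/11)/(q + 88) = (-21/11 + q)/(88 + q))
(74 - 7)*48 - b(162) = (74 - 7)*48 - (-21/11 + 162)/(88 + 162) = 67*48 - 1761/(250*11) = 3216 - 1761/(250*11) = 3216 - 1*1761/2750 = 3216 - 1761/2750 = 8842239/2750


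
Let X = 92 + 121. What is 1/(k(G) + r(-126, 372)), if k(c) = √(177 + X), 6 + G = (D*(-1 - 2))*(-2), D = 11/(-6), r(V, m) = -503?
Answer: -503/252619 - √390/252619 ≈ -0.0020693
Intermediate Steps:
D = -11/6 (D = 11*(-⅙) = -11/6 ≈ -1.8333)
G = -17 (G = -6 - 11*(-1 - 2)/6*(-2) = -6 - 11/6*(-3)*(-2) = -6 + (11/2)*(-2) = -6 - 11 = -17)
X = 213
k(c) = √390 (k(c) = √(177 + 213) = √390)
1/(k(G) + r(-126, 372)) = 1/(√390 - 503) = 1/(-503 + √390)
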